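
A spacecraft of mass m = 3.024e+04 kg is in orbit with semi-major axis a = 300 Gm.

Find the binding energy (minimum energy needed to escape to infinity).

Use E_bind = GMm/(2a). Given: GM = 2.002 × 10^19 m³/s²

Convert to SI: a = 300 Gm = 3e+11 m.
Total orbital energy is E = −GMm/(2a); binding energy is E_bind = −E = GMm/(2a).
E_bind = 2.002e+19 · 3.024e+04 / (2 · 3e+11) J ≈ 1.009e+12 J = 1.009 TJ.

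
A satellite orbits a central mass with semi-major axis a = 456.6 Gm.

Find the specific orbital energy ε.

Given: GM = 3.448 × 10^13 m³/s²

Convert to SI: a = 456.6 Gm = 4.566e+11 m.
ε = −GM / (2a).
ε = −3.448e+13 / (2 · 4.566e+11) J/kg ≈ -37.76 J/kg = -37.76 J/kg.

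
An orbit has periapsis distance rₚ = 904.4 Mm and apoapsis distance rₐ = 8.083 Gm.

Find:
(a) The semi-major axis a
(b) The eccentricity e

Convert to SI: rₚ = 904.4 Mm = 9.044e+08 m; rₐ = 8.083 Gm = 8.083e+09 m.
(a) a = (rₚ + rₐ) / 2 = (9.044e+08 + 8.083e+09) / 2 ≈ 4.494e+09 m = 4.494 Gm.
(b) e = (rₐ − rₚ) / (rₐ + rₚ) = (8.083e+09 − 9.044e+08) / (8.083e+09 + 9.044e+08) ≈ 0.7987.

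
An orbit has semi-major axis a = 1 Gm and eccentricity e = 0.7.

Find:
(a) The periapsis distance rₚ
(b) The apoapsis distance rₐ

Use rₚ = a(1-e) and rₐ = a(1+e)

Convert to SI: a = 1 Gm = 1e+09 m.
(a) rₚ = a(1 − e) = 1e+09 · (1 − 0.7) = 1e+09 · 0.3 ≈ 3e+08 m = 300 Mm.
(b) rₐ = a(1 + e) = 1e+09 · (1 + 0.7) = 1e+09 · 1.7 ≈ 1.7e+09 m = 1.7 Gm.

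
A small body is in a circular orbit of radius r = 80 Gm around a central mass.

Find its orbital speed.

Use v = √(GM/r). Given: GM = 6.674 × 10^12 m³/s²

Convert to SI: r = 80 Gm = 8e+10 m.
For a circular orbit, gravity supplies the centripetal force, so v = √(GM / r).
v = √(6.674e+12 / 8e+10) m/s ≈ 9.134 m/s = 9.134 m/s.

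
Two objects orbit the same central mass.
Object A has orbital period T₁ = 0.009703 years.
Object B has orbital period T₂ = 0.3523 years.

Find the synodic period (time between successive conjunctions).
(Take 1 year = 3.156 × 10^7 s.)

Convert to SI: T₁ = 0.009703 years = 306227 s; T₂ = 0.3523 years = 1.11186e+07 s.
T_syn = |T₁ · T₂ / (T₁ − T₂)|.
T_syn = |306227 · 1.11186e+07 / (306227 − 1.11186e+07)| s ≈ 3.149e+05 s = 0.009978 years.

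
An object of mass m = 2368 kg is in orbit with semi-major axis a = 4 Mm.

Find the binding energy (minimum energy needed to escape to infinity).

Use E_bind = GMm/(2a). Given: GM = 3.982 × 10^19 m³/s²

Convert to SI: a = 4 Mm = 4e+06 m.
Total orbital energy is E = −GMm/(2a); binding energy is E_bind = −E = GMm/(2a).
E_bind = 3.982e+19 · 2368 / (2 · 4e+06) J ≈ 1.179e+16 J = 11.79 PJ.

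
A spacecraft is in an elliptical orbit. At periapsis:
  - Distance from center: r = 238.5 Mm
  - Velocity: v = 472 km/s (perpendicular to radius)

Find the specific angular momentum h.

Convert to SI: r = 238.5 Mm = 2.385e+08 m; v = 472 km/s = 472000 m/s.
With v perpendicular to r, h = r · v.
h = 2.385e+08 · 472000 m²/s ≈ 1.126e+14 m²/s.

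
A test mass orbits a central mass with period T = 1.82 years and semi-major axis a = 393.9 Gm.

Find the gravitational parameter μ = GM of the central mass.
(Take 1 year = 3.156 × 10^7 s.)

Convert to SI: T = 1.82 years = 5.74392e+07 s; a = 393.9 Gm = 3.939e+11 m.
GM = 4π² · a³ / T².
GM = 4π² · (3.939e+11)³ / (5.74392e+07)² m³/s² ≈ 7.313e+20 m³/s² = 7.313 × 10^20 m³/s².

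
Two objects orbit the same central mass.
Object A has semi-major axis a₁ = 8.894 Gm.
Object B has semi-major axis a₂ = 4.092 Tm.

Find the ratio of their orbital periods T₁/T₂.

Convert to SI: a₁ = 8.894 Gm = 8.894e+09 m; a₂ = 4.092 Tm = 4.092e+12 m.
From Kepler's third law, (T₁/T₂)² = (a₁/a₂)³, so T₁/T₂ = (a₁/a₂)^(3/2).
a₁/a₂ = 8.894e+09 / 4.092e+12 = 0.00217351.
T₁/T₂ = (0.00217351)^(3/2) ≈ 0.0001013.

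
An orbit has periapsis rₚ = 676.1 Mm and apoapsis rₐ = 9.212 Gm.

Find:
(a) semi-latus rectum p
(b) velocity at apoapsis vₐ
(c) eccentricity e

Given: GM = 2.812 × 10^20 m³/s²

Convert to SI: rₚ = 676.1 Mm = 6.761e+08 m; rₐ = 9.212 Gm = 9.212e+09 m.
(a) From a = (rₚ + rₐ)/2 = 4.94405e+09 m and e = (rₐ − rₚ)/(rₐ + rₚ) = 0.86325, p = a(1 − e²) = 4.94405e+09 · (1 − (0.86325)²) ≈ 1.26e+09 m
(b) With a = (rₚ + rₐ)/2 = 4.94405e+09 m, vₐ = √(GM (2/rₐ − 1/a)) = √(2.812e+20 · (2/9.212e+09 − 1/4.94405e+09)) m/s ≈ 6.461e+04 m/s
(c) e = (rₐ − rₚ)/(rₐ + rₚ) = (9.212e+09 − 6.761e+08)/(9.212e+09 + 6.761e+08) ≈ 0.8632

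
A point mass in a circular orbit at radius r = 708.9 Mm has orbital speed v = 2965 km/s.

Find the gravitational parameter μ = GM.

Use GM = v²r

Convert to SI: r = 708.9 Mm = 7.089e+08 m; v = 2965 km/s = 2.965e+06 m/s.
For a circular orbit v² = GM/r, so GM = v² · r.
GM = (2.965e+06)² · 7.089e+08 m³/s² ≈ 6.232e+21 m³/s² = 6.232 × 10^21 m³/s².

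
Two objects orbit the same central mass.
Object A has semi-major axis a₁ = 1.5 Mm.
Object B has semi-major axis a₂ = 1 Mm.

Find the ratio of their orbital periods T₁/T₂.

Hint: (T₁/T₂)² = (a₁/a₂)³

Convert to SI: a₁ = 1.5 Mm = 1.5e+06 m; a₂ = 1 Mm = 1e+06 m.
From Kepler's third law, (T₁/T₂)² = (a₁/a₂)³, so T₁/T₂ = (a₁/a₂)^(3/2).
a₁/a₂ = 1.5e+06 / 1e+06 = 1.5.
T₁/T₂ = (1.5)^(3/2) ≈ 1.837.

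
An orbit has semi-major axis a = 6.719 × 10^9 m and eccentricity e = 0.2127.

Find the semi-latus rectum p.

p = a (1 − e²).
p = 6.719e+09 · (1 − (0.2127)²) = 6.719e+09 · 0.954759 ≈ 6.415e+09 m = 6.415 × 10^9 m.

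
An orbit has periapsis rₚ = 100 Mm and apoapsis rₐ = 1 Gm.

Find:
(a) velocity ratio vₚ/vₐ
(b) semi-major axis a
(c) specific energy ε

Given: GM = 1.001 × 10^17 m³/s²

Convert to SI: rₚ = 100 Mm = 1e+08 m; rₐ = 1 Gm = 1e+09 m.
(a) Conservation of angular momentum (rₚvₚ = rₐvₐ) gives vₚ/vₐ = rₐ/rₚ = 1e+09/1e+08 ≈ 10
(b) a = (rₚ + rₐ)/2 = (1e+08 + 1e+09)/2 ≈ 5.5e+08 m
(c) With a = (rₚ + rₐ)/2 = 5.5e+08 m, ε = −GM/(2a) = −1.001e+17/(2 · 5.5e+08) J/kg ≈ -9.1e+07 J/kg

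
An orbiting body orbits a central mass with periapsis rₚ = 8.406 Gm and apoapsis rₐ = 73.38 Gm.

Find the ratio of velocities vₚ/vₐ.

Convert to SI: rₚ = 8.406 Gm = 8.406e+09 m; rₐ = 73.38 Gm = 7.338e+10 m.
Conservation of angular momentum gives rₚvₚ = rₐvₐ, so vₚ/vₐ = rₐ/rₚ.
vₚ/vₐ = 7.338e+10 / 8.406e+09 ≈ 8.729.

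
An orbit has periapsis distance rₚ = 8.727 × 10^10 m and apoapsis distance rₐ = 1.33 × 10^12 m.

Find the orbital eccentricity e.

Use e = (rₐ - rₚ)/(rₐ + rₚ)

e = (rₐ − rₚ) / (rₐ + rₚ).
e = (1.33e+12 − 8.727e+10) / (1.33e+12 + 8.727e+10) = 1.24273e+12 / 1.41727e+12 ≈ 0.8768.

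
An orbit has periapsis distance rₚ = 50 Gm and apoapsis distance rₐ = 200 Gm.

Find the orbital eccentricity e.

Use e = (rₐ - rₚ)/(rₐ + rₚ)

Convert to SI: rₚ = 50 Gm = 5e+10 m; rₐ = 200 Gm = 2e+11 m.
e = (rₐ − rₚ) / (rₐ + rₚ).
e = (2e+11 − 5e+10) / (2e+11 + 5e+10) = 1.5e+11 / 2.5e+11 ≈ 0.6.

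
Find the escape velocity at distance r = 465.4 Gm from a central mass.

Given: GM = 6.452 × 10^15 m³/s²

Convert to SI: r = 465.4 Gm = 4.654e+11 m.
Escape velocity comes from setting total energy to zero: ½v² − GM/r = 0 ⇒ v_esc = √(2GM / r).
v_esc = √(2 · 6.452e+15 / 4.654e+11) m/s ≈ 166.5 m/s = 166.5 m/s.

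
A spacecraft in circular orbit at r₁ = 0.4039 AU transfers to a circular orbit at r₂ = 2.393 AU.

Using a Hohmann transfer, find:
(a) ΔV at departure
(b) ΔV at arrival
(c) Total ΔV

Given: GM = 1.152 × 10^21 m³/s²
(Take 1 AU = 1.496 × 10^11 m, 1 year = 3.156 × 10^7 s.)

Convert to SI: r₁ = 0.4039 AU = 6.04234e+10 m; r₂ = 2.393 AU = 3.57993e+11 m.
Transfer semi-major axis: a_t = (r₁ + r₂)/2 = (6.04234e+10 + 3.57993e+11)/2 = 2.09208e+11 m.
Circular speeds: v₁ = √(GM/r₁) = 138078 m/s, v₂ = √(GM/r₂) = 56726.9 m/s.
Transfer speeds (vis-viva v² = GM(2/r − 1/a_t)): v₁ᵗ = 180622 m/s, v₂ᵗ = 30486.1 m/s.
(a) ΔV₁ = |v₁ᵗ − v₁| ≈ 4.254e+04 m/s = 8.975 AU/year.
(b) ΔV₂ = |v₂ − v₂ᵗ| ≈ 2.624e+04 m/s = 5.536 AU/year.
(c) ΔV_total = ΔV₁ + ΔV₂ ≈ 6.879e+04 m/s = 14.51 AU/year.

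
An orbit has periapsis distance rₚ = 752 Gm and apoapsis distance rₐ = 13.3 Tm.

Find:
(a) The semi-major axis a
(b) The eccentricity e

Convert to SI: rₚ = 752 Gm = 7.52e+11 m; rₐ = 13.3 Tm = 1.33e+13 m.
(a) a = (rₚ + rₐ) / 2 = (7.52e+11 + 1.33e+13) / 2 ≈ 7.026e+12 m = 7.026 Tm.
(b) e = (rₐ − rₚ) / (rₐ + rₚ) = (1.33e+13 − 7.52e+11) / (1.33e+13 + 7.52e+11) ≈ 0.893.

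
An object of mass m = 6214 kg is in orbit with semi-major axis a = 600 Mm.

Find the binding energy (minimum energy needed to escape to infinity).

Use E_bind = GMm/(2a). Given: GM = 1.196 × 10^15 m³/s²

Convert to SI: a = 600 Mm = 6e+08 m.
Total orbital energy is E = −GMm/(2a); binding energy is E_bind = −E = GMm/(2a).
E_bind = 1.196e+15 · 6214 / (2 · 6e+08) J ≈ 6.193e+09 J = 6.193 GJ.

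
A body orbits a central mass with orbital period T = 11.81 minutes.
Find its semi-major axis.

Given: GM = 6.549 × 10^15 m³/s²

Convert to SI: T = 11.81 minutes = 708.6 s.
Invert Kepler's third law: a = (GM · T² / (4π²))^(1/3).
Substituting T = 708.6 s and GM = 6.549e+15 m³/s²:
a = (6.549e+15 · (708.6)² / (4π²))^(1/3) m
a ≈ 4.367e+06 m = 4.367 Mm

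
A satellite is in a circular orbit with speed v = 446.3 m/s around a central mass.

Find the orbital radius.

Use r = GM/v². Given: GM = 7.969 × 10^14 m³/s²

For a circular orbit, v² = GM / r, so r = GM / v².
r = 7.969e+14 / (446.3)² m ≈ 4.001e+09 m = 4.001 Gm.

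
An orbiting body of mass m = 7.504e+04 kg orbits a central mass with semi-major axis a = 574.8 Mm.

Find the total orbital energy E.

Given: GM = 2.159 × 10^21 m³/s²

Convert to SI: a = 574.8 Mm = 5.748e+08 m.
E = −GMm / (2a).
E = −2.159e+21 · 7.504e+04 / (2 · 5.748e+08) J ≈ -1.409e+17 J = -140.9 PJ.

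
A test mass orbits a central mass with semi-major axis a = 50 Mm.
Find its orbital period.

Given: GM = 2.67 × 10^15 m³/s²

Convert to SI: a = 50 Mm = 5e+07 m.
Kepler's third law: T = 2π √(a³ / GM).
Substituting a = 5e+07 m and GM = 2.67e+15 m³/s²:
T = 2π √((5e+07)³ / 2.67e+15) s
T ≈ 4.299e+04 s = 11.94 hours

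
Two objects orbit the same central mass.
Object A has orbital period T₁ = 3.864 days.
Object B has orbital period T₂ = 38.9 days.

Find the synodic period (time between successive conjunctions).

Convert to SI: T₁ = 3.864 days = 333850 s; T₂ = 38.9 days = 3.36096e+06 s.
T_syn = |T₁ · T₂ / (T₁ − T₂)|.
T_syn = |333850 · 3.36096e+06 / (333850 − 3.36096e+06)| s ≈ 3.707e+05 s = 4.29 days.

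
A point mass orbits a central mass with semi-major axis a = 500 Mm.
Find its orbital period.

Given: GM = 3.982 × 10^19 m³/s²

Convert to SI: a = 500 Mm = 5e+08 m.
Kepler's third law: T = 2π √(a³ / GM).
Substituting a = 5e+08 m and GM = 3.982e+19 m³/s²:
T = 2π √((5e+08)³ / 3.982e+19) s
T ≈ 1.113e+04 s = 3.092 hours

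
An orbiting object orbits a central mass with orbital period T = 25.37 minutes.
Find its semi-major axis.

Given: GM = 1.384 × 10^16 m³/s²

Convert to SI: T = 25.37 minutes = 1522.2 s.
Invert Kepler's third law: a = (GM · T² / (4π²))^(1/3).
Substituting T = 1522.2 s and GM = 1.384e+16 m³/s²:
a = (1.384e+16 · (1522.2)² / (4π²))^(1/3) m
a ≈ 9.331e+06 m = 9.331 Mm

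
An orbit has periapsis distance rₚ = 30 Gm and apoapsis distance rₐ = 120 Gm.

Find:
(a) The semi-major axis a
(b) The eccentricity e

Convert to SI: rₚ = 30 Gm = 3e+10 m; rₐ = 120 Gm = 1.2e+11 m.
(a) a = (rₚ + rₐ) / 2 = (3e+10 + 1.2e+11) / 2 ≈ 7.5e+10 m = 75 Gm.
(b) e = (rₐ − rₚ) / (rₐ + rₚ) = (1.2e+11 − 3e+10) / (1.2e+11 + 3e+10) ≈ 0.6.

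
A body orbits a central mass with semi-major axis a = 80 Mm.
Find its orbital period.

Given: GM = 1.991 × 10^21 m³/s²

Convert to SI: a = 80 Mm = 8e+07 m.
Kepler's third law: T = 2π √(a³ / GM).
Substituting a = 8e+07 m and GM = 1.991e+21 m³/s²:
T = 2π √((8e+07)³ / 1.991e+21) s
T ≈ 100.8 s = 1.679 minutes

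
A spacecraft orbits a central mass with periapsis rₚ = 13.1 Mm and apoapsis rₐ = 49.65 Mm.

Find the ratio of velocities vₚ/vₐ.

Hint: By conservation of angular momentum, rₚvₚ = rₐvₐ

Convert to SI: rₚ = 13.1 Mm = 1.31e+07 m; rₐ = 49.65 Mm = 4.965e+07 m.
Conservation of angular momentum gives rₚvₚ = rₐvₐ, so vₚ/vₐ = rₐ/rₚ.
vₚ/vₐ = 4.965e+07 / 1.31e+07 ≈ 3.79.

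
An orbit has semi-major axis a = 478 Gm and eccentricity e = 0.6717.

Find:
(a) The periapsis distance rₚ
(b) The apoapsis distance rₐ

Convert to SI: a = 478 Gm = 4.78e+11 m.
(a) rₚ = a(1 − e) = 4.78e+11 · (1 − 0.6717) = 4.78e+11 · 0.3283 ≈ 1.569e+11 m = 156.9 Gm.
(b) rₐ = a(1 + e) = 4.78e+11 · (1 + 0.6717) = 4.78e+11 · 1.6717 ≈ 7.991e+11 m = 799.1 Gm.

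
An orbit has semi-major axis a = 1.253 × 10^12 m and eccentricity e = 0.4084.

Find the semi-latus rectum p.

p = a (1 − e²).
p = 1.253e+12 · (1 − (0.4084)²) = 1.253e+12 · 0.833209 ≈ 1.044e+12 m = 1.044 × 10^12 m.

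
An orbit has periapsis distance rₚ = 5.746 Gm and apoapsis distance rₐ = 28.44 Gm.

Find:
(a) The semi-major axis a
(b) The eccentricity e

Convert to SI: rₚ = 5.746 Gm = 5.746e+09 m; rₐ = 28.44 Gm = 2.844e+10 m.
(a) a = (rₚ + rₐ) / 2 = (5.746e+09 + 2.844e+10) / 2 ≈ 1.709e+10 m = 17.09 Gm.
(b) e = (rₐ − rₚ) / (rₐ + rₚ) = (2.844e+10 − 5.746e+09) / (2.844e+10 + 5.746e+09) ≈ 0.6638.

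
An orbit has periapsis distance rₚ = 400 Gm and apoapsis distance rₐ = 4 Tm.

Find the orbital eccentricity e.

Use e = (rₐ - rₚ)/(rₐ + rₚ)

Convert to SI: rₚ = 400 Gm = 4e+11 m; rₐ = 4 Tm = 4e+12 m.
e = (rₐ − rₚ) / (rₐ + rₚ).
e = (4e+12 − 4e+11) / (4e+12 + 4e+11) = 3.6e+12 / 4.4e+12 ≈ 0.8182.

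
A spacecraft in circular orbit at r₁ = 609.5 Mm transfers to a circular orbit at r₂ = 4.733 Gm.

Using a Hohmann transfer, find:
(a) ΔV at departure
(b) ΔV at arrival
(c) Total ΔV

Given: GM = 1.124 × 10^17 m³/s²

Convert to SI: r₁ = 609.5 Mm = 6.095e+08 m; r₂ = 4.733 Gm = 4.733e+09 m.
Transfer semi-major axis: a_t = (r₁ + r₂)/2 = (6.095e+08 + 4.733e+09)/2 = 2.67125e+09 m.
Circular speeds: v₁ = √(GM/r₁) = 13579.9 m/s, v₂ = √(GM/r₂) = 4873.21 m/s.
Transfer speeds (vis-viva v² = GM(2/r − 1/a_t)): v₁ᵗ = 18076.2 m/s, v₂ᵗ = 2327.79 m/s.
(a) ΔV₁ = |v₁ᵗ − v₁| ≈ 4496 m/s = 4.496 km/s.
(b) ΔV₂ = |v₂ − v₂ᵗ| ≈ 2545 m/s = 2.545 km/s.
(c) ΔV_total = ΔV₁ + ΔV₂ ≈ 7042 m/s = 7.042 km/s.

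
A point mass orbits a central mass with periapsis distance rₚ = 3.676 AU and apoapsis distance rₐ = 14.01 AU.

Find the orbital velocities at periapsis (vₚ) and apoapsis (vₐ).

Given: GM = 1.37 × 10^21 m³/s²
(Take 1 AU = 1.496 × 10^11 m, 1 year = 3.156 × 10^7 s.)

Convert to SI: rₚ = 3.676 AU = 5.4993e+11 m; rₐ = 14.01 AU = 2.0959e+12 m.
Use the vis-viva equation v² = GM(2/r − 1/a) with a = (rₚ + rₐ)/2 = (5.4993e+11 + 2.0959e+12)/2 = 1.32291e+12 m.
vₚ = √(GM · (2/rₚ − 1/a)) = √(1.37e+21 · (2/5.4993e+11 − 1/1.32291e+12)) m/s ≈ 6.282e+04 m/s = 13.25 AU/year.
vₐ = √(GM · (2/rₐ − 1/a)) = √(1.37e+21 · (2/2.0959e+12 − 1/1.32291e+12)) m/s ≈ 1.648e+04 m/s = 3.478 AU/year.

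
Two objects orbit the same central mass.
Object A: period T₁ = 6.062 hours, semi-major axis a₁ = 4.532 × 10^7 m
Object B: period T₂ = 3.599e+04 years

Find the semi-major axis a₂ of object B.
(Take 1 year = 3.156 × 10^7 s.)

Convert to SI: T₁ = 6.062 hours = 21823.2 s; T₂ = 3.599e+04 years = 1.13584e+12 s.
Kepler's third law: (T₁/T₂)² = (a₁/a₂)³ ⇒ a₂ = a₁ · (T₂/T₁)^(2/3).
T₂/T₁ = 1.13584e+12 / 21823.2 = 5.20476e+07.
a₂ = 4.532e+07 · (5.20476e+07)^(2/3) m ≈ 6.318e+12 m = 6.318 × 10^12 m.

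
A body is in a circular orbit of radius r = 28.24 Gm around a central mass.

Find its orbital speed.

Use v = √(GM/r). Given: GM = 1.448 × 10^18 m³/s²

Convert to SI: r = 28.24 Gm = 2.824e+10 m.
For a circular orbit, gravity supplies the centripetal force, so v = √(GM / r).
v = √(1.448e+18 / 2.824e+10) m/s ≈ 7161 m/s = 7.161 km/s.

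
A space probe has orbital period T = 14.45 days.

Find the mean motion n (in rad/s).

Convert to SI: T = 14.45 days = 1.24848e+06 s.
n = 2π / T.
n = 2π / 1.24848e+06 s ≈ 5.033e-06 rad/s.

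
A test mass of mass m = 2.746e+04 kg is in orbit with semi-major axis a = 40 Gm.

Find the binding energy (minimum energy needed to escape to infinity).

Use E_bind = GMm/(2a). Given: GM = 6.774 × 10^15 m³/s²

Convert to SI: a = 40 Gm = 4e+10 m.
Total orbital energy is E = −GMm/(2a); binding energy is E_bind = −E = GMm/(2a).
E_bind = 6.774e+15 · 2.746e+04 / (2 · 4e+10) J ≈ 2.325e+09 J = 2.325 GJ.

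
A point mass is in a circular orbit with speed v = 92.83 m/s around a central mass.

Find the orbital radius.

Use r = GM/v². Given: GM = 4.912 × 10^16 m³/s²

For a circular orbit, v² = GM / r, so r = GM / v².
r = 4.912e+16 / (92.83)² m ≈ 5.7e+12 m = 5.7 Tm.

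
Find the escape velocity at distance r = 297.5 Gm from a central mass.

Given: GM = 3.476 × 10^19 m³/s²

Convert to SI: r = 297.5 Gm = 2.975e+11 m.
Escape velocity comes from setting total energy to zero: ½v² − GM/r = 0 ⇒ v_esc = √(2GM / r).
v_esc = √(2 · 3.476e+19 / 2.975e+11) m/s ≈ 1.529e+04 m/s = 15.29 km/s.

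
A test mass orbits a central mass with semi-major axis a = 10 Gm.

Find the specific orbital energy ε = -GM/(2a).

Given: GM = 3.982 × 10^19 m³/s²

Convert to SI: a = 10 Gm = 1e+10 m.
ε = −GM / (2a).
ε = −3.982e+19 / (2 · 1e+10) J/kg ≈ -1.991e+09 J/kg = -1.991 GJ/kg.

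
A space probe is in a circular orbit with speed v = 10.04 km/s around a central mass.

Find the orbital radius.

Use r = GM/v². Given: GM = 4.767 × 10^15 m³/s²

Convert to SI: v = 10.04 km/s = 10040 m/s.
For a circular orbit, v² = GM / r, so r = GM / v².
r = 4.767e+15 / (10040)² m ≈ 4.729e+07 m = 47.29 Mm.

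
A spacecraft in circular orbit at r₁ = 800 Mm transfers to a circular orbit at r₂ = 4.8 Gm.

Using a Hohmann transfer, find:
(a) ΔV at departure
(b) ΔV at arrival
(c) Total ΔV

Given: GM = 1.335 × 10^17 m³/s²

Convert to SI: r₁ = 800 Mm = 8e+08 m; r₂ = 4.8 Gm = 4.8e+09 m.
Transfer semi-major axis: a_t = (r₁ + r₂)/2 = (8e+08 + 4.8e+09)/2 = 2.8e+09 m.
Circular speeds: v₁ = √(GM/r₁) = 12918 m/s, v₂ = √(GM/r₂) = 5273.76 m/s.
Transfer speeds (vis-viva v² = GM(2/r − 1/a_t)): v₁ᵗ = 16913.6 m/s, v₂ᵗ = 2818.94 m/s.
(a) ΔV₁ = |v₁ᵗ − v₁| ≈ 3996 m/s = 3.996 km/s.
(b) ΔV₂ = |v₂ − v₂ᵗ| ≈ 2455 m/s = 2.455 km/s.
(c) ΔV_total = ΔV₁ + ΔV₂ ≈ 6450 m/s = 6.45 km/s.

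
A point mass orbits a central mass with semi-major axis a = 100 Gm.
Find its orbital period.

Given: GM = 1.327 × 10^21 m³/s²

Convert to SI: a = 100 Gm = 1e+11 m.
Kepler's third law: T = 2π √(a³ / GM).
Substituting a = 1e+11 m and GM = 1.327e+21 m³/s²:
T = 2π √((1e+11)³ / 1.327e+21) s
T ≈ 5.454e+06 s = 63.13 days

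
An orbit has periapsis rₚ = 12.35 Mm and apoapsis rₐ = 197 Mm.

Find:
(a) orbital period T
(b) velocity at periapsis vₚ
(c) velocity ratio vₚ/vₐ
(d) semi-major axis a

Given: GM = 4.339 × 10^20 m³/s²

Convert to SI: rₚ = 12.35 Mm = 1.235e+07 m; rₐ = 197 Mm = 1.97e+08 m.
(a) With a = (rₚ + rₐ)/2 = 1.04675e+08 m, T = 2π √(a³/GM) = 2π √((1.04675e+08)³/4.339e+20) s ≈ 323 s
(b) With a = (rₚ + rₐ)/2 = 1.04675e+08 m, vₚ = √(GM (2/rₚ − 1/a)) = √(4.339e+20 · (2/1.235e+07 − 1/1.04675e+08)) m/s ≈ 8.132e+06 m/s
(c) Conservation of angular momentum (rₚvₚ = rₐvₐ) gives vₚ/vₐ = rₐ/rₚ = 1.97e+08/1.235e+07 ≈ 15.95
(d) a = (rₚ + rₐ)/2 = (1.235e+07 + 1.97e+08)/2 ≈ 1.047e+08 m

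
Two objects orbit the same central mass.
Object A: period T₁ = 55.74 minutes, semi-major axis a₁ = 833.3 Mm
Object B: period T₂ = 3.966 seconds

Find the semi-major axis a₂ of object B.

Convert to SI: T₁ = 55.74 minutes = 3344.4 s; a₁ = 833.3 Mm = 8.333e+08 m.
Kepler's third law: (T₁/T₂)² = (a₁/a₂)³ ⇒ a₂ = a₁ · (T₂/T₁)^(2/3).
T₂/T₁ = 3.966 / 3344.4 = 0.00118586.
a₂ = 8.333e+08 · (0.00118586)^(2/3) m ≈ 9.336e+06 m = 9.336 Mm.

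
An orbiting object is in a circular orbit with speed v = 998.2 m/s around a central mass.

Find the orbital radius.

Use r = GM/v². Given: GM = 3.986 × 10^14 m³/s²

For a circular orbit, v² = GM / r, so r = GM / v².
r = 3.986e+14 / (998.2)² m ≈ 4e+08 m = 400 Mm.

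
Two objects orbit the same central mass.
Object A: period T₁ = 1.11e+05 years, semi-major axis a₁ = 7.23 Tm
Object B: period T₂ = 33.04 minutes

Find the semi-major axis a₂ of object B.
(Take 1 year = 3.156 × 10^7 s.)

Convert to SI: T₁ = 1.11e+05 years = 3.50316e+12 s; a₁ = 7.23 Tm = 7.23e+12 m; T₂ = 33.04 minutes = 1982.4 s.
Kepler's third law: (T₁/T₂)² = (a₁/a₂)³ ⇒ a₂ = a₁ · (T₂/T₁)^(2/3).
T₂/T₁ = 1982.4 / 3.50316e+12 = 5.65889e-10.
a₂ = 7.23e+12 · (5.65889e-10)^(2/3) m ≈ 4.946e+06 m = 4.946 Mm.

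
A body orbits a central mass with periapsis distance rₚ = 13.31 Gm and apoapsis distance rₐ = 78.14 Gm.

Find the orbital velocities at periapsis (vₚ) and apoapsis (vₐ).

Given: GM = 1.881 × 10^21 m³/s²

Convert to SI: rₚ = 13.31 Gm = 1.331e+10 m; rₐ = 78.14 Gm = 7.814e+10 m.
Use the vis-viva equation v² = GM(2/r − 1/a) with a = (rₚ + rₐ)/2 = (1.331e+10 + 7.814e+10)/2 = 4.5725e+10 m.
vₚ = √(GM · (2/rₚ − 1/a)) = √(1.881e+21 · (2/1.331e+10 − 1/4.5725e+10)) m/s ≈ 4.914e+05 m/s = 491.4 km/s.
vₐ = √(GM · (2/rₐ − 1/a)) = √(1.881e+21 · (2/7.814e+10 − 1/4.5725e+10)) m/s ≈ 8.371e+04 m/s = 83.71 km/s.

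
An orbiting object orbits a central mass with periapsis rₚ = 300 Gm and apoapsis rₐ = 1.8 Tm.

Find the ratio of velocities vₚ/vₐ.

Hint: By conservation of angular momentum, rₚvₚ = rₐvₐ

Convert to SI: rₚ = 300 Gm = 3e+11 m; rₐ = 1.8 Tm = 1.8e+12 m.
Conservation of angular momentum gives rₚvₚ = rₐvₐ, so vₚ/vₐ = rₐ/rₚ.
vₚ/vₐ = 1.8e+12 / 3e+11 ≈ 6.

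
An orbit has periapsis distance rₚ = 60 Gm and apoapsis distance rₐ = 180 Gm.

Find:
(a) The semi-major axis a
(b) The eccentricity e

Convert to SI: rₚ = 60 Gm = 6e+10 m; rₐ = 180 Gm = 1.8e+11 m.
(a) a = (rₚ + rₐ) / 2 = (6e+10 + 1.8e+11) / 2 ≈ 1.2e+11 m = 120 Gm.
(b) e = (rₐ − rₚ) / (rₐ + rₚ) = (1.8e+11 − 6e+10) / (1.8e+11 + 6e+10) ≈ 0.5.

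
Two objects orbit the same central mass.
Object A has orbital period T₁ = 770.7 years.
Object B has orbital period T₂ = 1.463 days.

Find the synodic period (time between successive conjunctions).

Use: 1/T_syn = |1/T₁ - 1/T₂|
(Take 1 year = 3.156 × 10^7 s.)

Convert to SI: T₁ = 770.7 years = 2.43233e+10 s; T₂ = 1.463 days = 126403 s.
T_syn = |T₁ · T₂ / (T₁ − T₂)|.
T_syn = |2.43233e+10 · 126403 / (2.43233e+10 − 126403)| s ≈ 1.264e+05 s = 1.463 days.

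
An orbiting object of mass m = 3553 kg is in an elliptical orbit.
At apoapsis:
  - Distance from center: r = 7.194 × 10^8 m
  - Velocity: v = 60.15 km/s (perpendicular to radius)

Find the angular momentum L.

Convert to SI: v = 60.15 km/s = 60150 m/s.
Since v is perpendicular to r, L = m · v · r.
L = 3553 · 60150 · 7.194e+08 kg·m²/s ≈ 1.537e+17 kg·m²/s.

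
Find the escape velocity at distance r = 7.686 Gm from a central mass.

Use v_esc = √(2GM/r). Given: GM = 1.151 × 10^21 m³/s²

Convert to SI: r = 7.686 Gm = 7.686e+09 m.
Escape velocity comes from setting total energy to zero: ½v² − GM/r = 0 ⇒ v_esc = √(2GM / r).
v_esc = √(2 · 1.151e+21 / 7.686e+09) m/s ≈ 5.473e+05 m/s = 547.3 km/s.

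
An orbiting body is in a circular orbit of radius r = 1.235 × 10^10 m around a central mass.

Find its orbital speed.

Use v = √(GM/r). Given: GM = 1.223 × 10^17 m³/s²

For a circular orbit, gravity supplies the centripetal force, so v = √(GM / r).
v = √(1.223e+17 / 1.235e+10) m/s ≈ 3147 m/s = 3.147 km/s.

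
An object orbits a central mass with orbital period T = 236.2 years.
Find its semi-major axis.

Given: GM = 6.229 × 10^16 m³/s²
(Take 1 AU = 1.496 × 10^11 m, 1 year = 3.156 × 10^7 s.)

Convert to SI: T = 236.2 years = 7.45447e+09 s.
Invert Kepler's third law: a = (GM · T² / (4π²))^(1/3).
Substituting T = 7.45447e+09 s and GM = 6.229e+16 m³/s²:
a = (6.229e+16 · (7.45447e+09)² / (4π²))^(1/3) m
a ≈ 4.443e+11 m = 2.97 AU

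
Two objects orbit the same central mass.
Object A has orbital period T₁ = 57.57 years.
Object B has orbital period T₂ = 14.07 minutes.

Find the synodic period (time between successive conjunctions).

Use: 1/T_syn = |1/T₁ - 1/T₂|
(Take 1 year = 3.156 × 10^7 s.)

Convert to SI: T₁ = 57.57 years = 1.81691e+09 s; T₂ = 14.07 minutes = 844.2 s.
T_syn = |T₁ · T₂ / (T₁ − T₂)|.
T_syn = |1.81691e+09 · 844.2 / (1.81691e+09 − 844.2)| s ≈ 844.2 s = 14.07 minutes.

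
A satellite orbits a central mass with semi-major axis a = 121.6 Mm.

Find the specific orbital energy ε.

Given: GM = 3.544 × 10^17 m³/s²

Convert to SI: a = 121.6 Mm = 1.216e+08 m.
ε = −GM / (2a).
ε = −3.544e+17 / (2 · 1.216e+08) J/kg ≈ -1.457e+09 J/kg = -1.457 GJ/kg.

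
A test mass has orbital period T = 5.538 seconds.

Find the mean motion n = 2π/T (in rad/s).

n = 2π / T.
n = 2π / 5.538 s ≈ 1.135 rad/s.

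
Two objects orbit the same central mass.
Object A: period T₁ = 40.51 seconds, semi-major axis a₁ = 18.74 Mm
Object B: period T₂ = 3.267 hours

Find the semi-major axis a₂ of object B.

Convert to SI: a₁ = 18.74 Mm = 1.874e+07 m; T₂ = 3.267 hours = 11761.2 s.
Kepler's third law: (T₁/T₂)² = (a₁/a₂)³ ⇒ a₂ = a₁ · (T₂/T₁)^(2/3).
T₂/T₁ = 11761.2 / 40.51 = 290.328.
a₂ = 1.874e+07 · (290.328)^(2/3) m ≈ 8.217e+08 m = 821.7 Mm.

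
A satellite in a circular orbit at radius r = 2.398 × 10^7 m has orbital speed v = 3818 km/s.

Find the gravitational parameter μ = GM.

Convert to SI: v = 3818 km/s = 3.818e+06 m/s.
For a circular orbit v² = GM/r, so GM = v² · r.
GM = (3.818e+06)² · 2.398e+07 m³/s² ≈ 3.496e+20 m³/s² = 3.496 × 10^20 m³/s².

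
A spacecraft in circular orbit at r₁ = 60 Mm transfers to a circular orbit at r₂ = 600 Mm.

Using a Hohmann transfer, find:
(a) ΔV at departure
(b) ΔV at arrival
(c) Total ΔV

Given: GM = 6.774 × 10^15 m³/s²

Convert to SI: r₁ = 60 Mm = 6e+07 m; r₂ = 600 Mm = 6e+08 m.
Transfer semi-major axis: a_t = (r₁ + r₂)/2 = (6e+07 + 6e+08)/2 = 3.3e+08 m.
Circular speeds: v₁ = √(GM/r₁) = 10625.4 m/s, v₂ = √(GM/r₂) = 3360.06 m/s.
Transfer speeds (vis-viva v² = GM(2/r − 1/a_t)): v₁ᵗ = 14327.3 m/s, v₂ᵗ = 1432.73 m/s.
(a) ΔV₁ = |v₁ᵗ − v₁| ≈ 3702 m/s = 3.702 km/s.
(b) ΔV₂ = |v₂ − v₂ᵗ| ≈ 1927 m/s = 1.927 km/s.
(c) ΔV_total = ΔV₁ + ΔV₂ ≈ 5629 m/s = 5.629 km/s.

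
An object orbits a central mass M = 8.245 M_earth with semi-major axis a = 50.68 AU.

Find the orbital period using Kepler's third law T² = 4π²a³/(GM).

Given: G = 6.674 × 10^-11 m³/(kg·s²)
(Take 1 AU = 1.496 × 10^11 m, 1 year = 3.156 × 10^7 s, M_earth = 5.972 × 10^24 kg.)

Convert to SI: a = 50.68 AU = 7.58173e+12 m; M = 8.245 M_earth = 4.92391e+25 kg.
GM = G · M = 6.674e-11 · 4.92391e+25 = 3.28622e+15 m³/s².
Kepler's third law: T = 2π √(a³ / GM).
Substituting a = 7.58173e+12 m and GM = 3.28622e+15 m³/s²:
T = 2π √((7.58173e+12)³ / 3.28622e+15) s
T ≈ 2.288e+12 s = 7.25e+04 years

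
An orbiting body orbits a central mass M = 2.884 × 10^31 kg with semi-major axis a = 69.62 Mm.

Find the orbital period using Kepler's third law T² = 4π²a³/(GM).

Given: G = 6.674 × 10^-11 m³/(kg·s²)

Convert to SI: a = 69.62 Mm = 6.962e+07 m.
GM = G · M = 6.674e-11 · 2.884e+31 = 1.92478e+21 m³/s².
Kepler's third law: T = 2π √(a³ / GM).
Substituting a = 6.962e+07 m and GM = 1.92478e+21 m³/s²:
T = 2π √((6.962e+07)³ / 1.92478e+21) s
T ≈ 83.19 s = 1.387 minutes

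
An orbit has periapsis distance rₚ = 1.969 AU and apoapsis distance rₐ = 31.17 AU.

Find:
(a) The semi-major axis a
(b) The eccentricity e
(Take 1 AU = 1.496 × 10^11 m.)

Convert to SI: rₚ = 1.969 AU = 2.94562e+11 m; rₐ = 31.17 AU = 4.66303e+12 m.
(a) a = (rₚ + rₐ) / 2 = (2.94562e+11 + 4.66303e+12) / 2 ≈ 2.479e+12 m = 16.57 AU.
(b) e = (rₐ − rₚ) / (rₐ + rₚ) = (4.66303e+12 − 2.94562e+11) / (4.66303e+12 + 2.94562e+11) ≈ 0.8812.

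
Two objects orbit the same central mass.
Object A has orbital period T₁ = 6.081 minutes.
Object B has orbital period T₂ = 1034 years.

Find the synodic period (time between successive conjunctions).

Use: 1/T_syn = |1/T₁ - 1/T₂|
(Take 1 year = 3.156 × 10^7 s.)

Convert to SI: T₁ = 6.081 minutes = 364.86 s; T₂ = 1034 years = 3.2633e+10 s.
T_syn = |T₁ · T₂ / (T₁ − T₂)|.
T_syn = |364.86 · 3.2633e+10 / (364.86 − 3.2633e+10)| s ≈ 364.9 s = 6.081 minutes.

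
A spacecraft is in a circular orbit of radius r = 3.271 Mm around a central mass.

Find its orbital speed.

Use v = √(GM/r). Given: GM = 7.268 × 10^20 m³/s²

Convert to SI: r = 3.271 Mm = 3.271e+06 m.
For a circular orbit, gravity supplies the centripetal force, so v = √(GM / r).
v = √(7.268e+20 / 3.271e+06) m/s ≈ 1.491e+07 m/s = 1.491e+04 km/s.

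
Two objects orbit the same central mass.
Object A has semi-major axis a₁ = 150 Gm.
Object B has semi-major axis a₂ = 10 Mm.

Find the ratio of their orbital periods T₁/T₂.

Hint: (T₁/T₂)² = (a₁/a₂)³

Convert to SI: a₁ = 150 Gm = 1.5e+11 m; a₂ = 10 Mm = 1e+07 m.
From Kepler's third law, (T₁/T₂)² = (a₁/a₂)³, so T₁/T₂ = (a₁/a₂)^(3/2).
a₁/a₂ = 1.5e+11 / 1e+07 = 15000.
T₁/T₂ = (15000)^(3/2) ≈ 1.837e+06.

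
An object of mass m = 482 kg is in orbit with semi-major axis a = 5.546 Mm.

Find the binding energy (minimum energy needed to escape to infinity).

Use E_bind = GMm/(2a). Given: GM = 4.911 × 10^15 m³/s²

Convert to SI: a = 5.546 Mm = 5.546e+06 m.
Total orbital energy is E = −GMm/(2a); binding energy is E_bind = −E = GMm/(2a).
E_bind = 4.911e+15 · 482 / (2 · 5.546e+06) J ≈ 2.134e+11 J = 213.4 GJ.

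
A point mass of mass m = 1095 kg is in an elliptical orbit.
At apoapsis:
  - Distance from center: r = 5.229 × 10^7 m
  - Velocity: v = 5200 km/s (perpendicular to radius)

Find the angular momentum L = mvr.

Convert to SI: v = 5200 km/s = 5.2e+06 m/s.
Since v is perpendicular to r, L = m · v · r.
L = 1095 · 5.2e+06 · 5.229e+07 kg·m²/s ≈ 2.977e+17 kg·m²/s.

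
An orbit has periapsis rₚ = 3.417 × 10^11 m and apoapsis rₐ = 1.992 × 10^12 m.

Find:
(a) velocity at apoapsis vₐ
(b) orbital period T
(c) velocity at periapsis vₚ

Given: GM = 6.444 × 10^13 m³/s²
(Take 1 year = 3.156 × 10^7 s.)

(a) With a = (rₚ + rₐ)/2 = 1.16685e+12 m, vₐ = √(GM (2/rₐ − 1/a)) = √(6.444e+13 · (2/1.992e+12 − 1/1.16685e+12)) m/s ≈ 3.078 m/s
(b) With a = (rₚ + rₐ)/2 = 1.16685e+12 m, T = 2π √(a³/GM) = 2π √((1.16685e+12)³/6.444e+13) s ≈ 9.866e+11 s
(c) With a = (rₚ + rₐ)/2 = 1.16685e+12 m, vₚ = √(GM (2/rₚ − 1/a)) = √(6.444e+13 · (2/3.417e+11 − 1/1.16685e+12)) m/s ≈ 17.94 m/s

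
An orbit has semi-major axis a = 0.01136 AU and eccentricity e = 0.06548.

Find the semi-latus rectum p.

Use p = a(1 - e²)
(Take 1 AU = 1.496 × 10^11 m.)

Convert to SI: a = 0.01136 AU = 1.69946e+09 m.
p = a (1 − e²).
p = 1.69946e+09 · (1 − (0.06548)²) = 1.69946e+09 · 0.995712 ≈ 1.692e+09 m = 0.01131 AU.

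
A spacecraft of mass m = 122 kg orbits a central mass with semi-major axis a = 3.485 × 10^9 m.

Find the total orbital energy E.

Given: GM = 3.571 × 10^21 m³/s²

E = −GMm / (2a).
E = −3.571e+21 · 122 / (2 · 3.485e+09) J ≈ -6.251e+13 J = -62.51 TJ.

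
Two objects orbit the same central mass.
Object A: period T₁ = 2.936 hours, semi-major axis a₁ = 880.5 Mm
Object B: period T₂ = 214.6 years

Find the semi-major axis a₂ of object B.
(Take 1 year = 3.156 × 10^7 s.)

Convert to SI: T₁ = 2.936 hours = 10569.6 s; a₁ = 880.5 Mm = 8.805e+08 m; T₂ = 214.6 years = 6.77278e+09 s.
Kepler's third law: (T₁/T₂)² = (a₁/a₂)³ ⇒ a₂ = a₁ · (T₂/T₁)^(2/3).
T₂/T₁ = 6.77278e+09 / 10569.6 = 640779.
a₂ = 8.805e+08 · (640779)^(2/3) m ≈ 6.544e+12 m = 6.544 Tm.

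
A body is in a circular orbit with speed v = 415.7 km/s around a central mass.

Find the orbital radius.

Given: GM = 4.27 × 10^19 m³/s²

Convert to SI: v = 415.7 km/s = 415700 m/s.
For a circular orbit, v² = GM / r, so r = GM / v².
r = 4.27e+19 / (415700)² m ≈ 2.471e+08 m = 247.1 Mm.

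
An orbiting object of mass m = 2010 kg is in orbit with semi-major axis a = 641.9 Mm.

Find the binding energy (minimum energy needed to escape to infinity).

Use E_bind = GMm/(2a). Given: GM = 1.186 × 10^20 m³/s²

Convert to SI: a = 641.9 Mm = 6.419e+08 m.
Total orbital energy is E = −GMm/(2a); binding energy is E_bind = −E = GMm/(2a).
E_bind = 1.186e+20 · 2010 / (2 · 6.419e+08) J ≈ 1.857e+14 J = 185.7 TJ.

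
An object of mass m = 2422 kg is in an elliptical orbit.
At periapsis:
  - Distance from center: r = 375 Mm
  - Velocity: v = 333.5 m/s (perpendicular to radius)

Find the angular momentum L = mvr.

Convert to SI: r = 375 Mm = 3.75e+08 m.
Since v is perpendicular to r, L = m · v · r.
L = 2422 · 333.5 · 3.75e+08 kg·m²/s ≈ 3.029e+14 kg·m²/s.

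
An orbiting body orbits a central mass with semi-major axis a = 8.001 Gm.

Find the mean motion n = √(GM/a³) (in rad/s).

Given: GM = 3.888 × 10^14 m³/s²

Convert to SI: a = 8.001 Gm = 8.001e+09 m.
n = √(GM / a³).
n = √(3.888e+14 / (8.001e+09)³) rad/s ≈ 2.755e-08 rad/s.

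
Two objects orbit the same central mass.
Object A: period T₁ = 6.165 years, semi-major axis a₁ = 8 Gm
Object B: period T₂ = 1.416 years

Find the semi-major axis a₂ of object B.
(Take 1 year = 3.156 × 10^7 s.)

Convert to SI: T₁ = 6.165 years = 1.94567e+08 s; a₁ = 8 Gm = 8e+09 m; T₂ = 1.416 years = 4.4689e+07 s.
Kepler's third law: (T₁/T₂)² = (a₁/a₂)³ ⇒ a₂ = a₁ · (T₂/T₁)^(2/3).
T₂/T₁ = 4.4689e+07 / 1.94567e+08 = 0.229684.
a₂ = 8e+09 · (0.229684)^(2/3) m ≈ 3e+09 m = 3 Gm.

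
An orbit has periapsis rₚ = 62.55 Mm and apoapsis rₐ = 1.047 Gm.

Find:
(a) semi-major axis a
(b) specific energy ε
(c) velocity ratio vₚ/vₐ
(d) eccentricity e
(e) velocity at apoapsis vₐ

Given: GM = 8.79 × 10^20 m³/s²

Convert to SI: rₚ = 62.55 Mm = 6.255e+07 m; rₐ = 1.047 Gm = 1.047e+09 m.
(a) a = (rₚ + rₐ)/2 = (6.255e+07 + 1.047e+09)/2 ≈ 5.548e+08 m
(b) With a = (rₚ + rₐ)/2 = 5.54775e+08 m, ε = −GM/(2a) = −8.79e+20/(2 · 5.54775e+08) J/kg ≈ -7.922e+11 J/kg
(c) Conservation of angular momentum (rₚvₚ = rₐvₐ) gives vₚ/vₐ = rₐ/rₚ = 1.047e+09/6.255e+07 ≈ 16.74
(d) e = (rₐ − rₚ)/(rₐ + rₚ) = (1.047e+09 − 6.255e+07)/(1.047e+09 + 6.255e+07) ≈ 0.8873
(e) With a = (rₚ + rₐ)/2 = 5.54775e+08 m, vₐ = √(GM (2/rₐ − 1/a)) = √(8.79e+20 · (2/1.047e+09 − 1/5.54775e+08)) m/s ≈ 3.077e+05 m/s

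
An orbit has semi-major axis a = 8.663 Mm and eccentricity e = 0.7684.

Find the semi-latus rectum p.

Convert to SI: a = 8.663 Mm = 8.663e+06 m.
p = a (1 − e²).
p = 8.663e+06 · (1 − (0.7684)²) = 8.663e+06 · 0.409561 ≈ 3.548e+06 m = 3.548 Mm.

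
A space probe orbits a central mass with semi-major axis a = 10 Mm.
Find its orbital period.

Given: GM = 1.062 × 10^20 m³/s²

Convert to SI: a = 10 Mm = 1e+07 m.
Kepler's third law: T = 2π √(a³ / GM).
Substituting a = 1e+07 m and GM = 1.062e+20 m³/s²:
T = 2π √((1e+07)³ / 1.062e+20) s
T ≈ 19.28 s = 19.28 seconds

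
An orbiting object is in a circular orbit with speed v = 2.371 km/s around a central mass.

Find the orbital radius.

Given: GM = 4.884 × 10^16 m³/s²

Convert to SI: v = 2.371 km/s = 2371 m/s.
For a circular orbit, v² = GM / r, so r = GM / v².
r = 4.884e+16 / (2371)² m ≈ 8.688e+09 m = 8.688 Gm.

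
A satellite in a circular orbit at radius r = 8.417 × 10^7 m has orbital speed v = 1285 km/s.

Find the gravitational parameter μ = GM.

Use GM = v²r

Convert to SI: v = 1285 km/s = 1.285e+06 m/s.
For a circular orbit v² = GM/r, so GM = v² · r.
GM = (1.285e+06)² · 8.417e+07 m³/s² ≈ 1.39e+20 m³/s² = 1.39 × 10^20 m³/s².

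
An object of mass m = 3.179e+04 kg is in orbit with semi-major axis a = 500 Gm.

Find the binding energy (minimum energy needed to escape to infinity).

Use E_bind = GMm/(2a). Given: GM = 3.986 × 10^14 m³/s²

Convert to SI: a = 500 Gm = 5e+11 m.
Total orbital energy is E = −GMm/(2a); binding energy is E_bind = −E = GMm/(2a).
E_bind = 3.986e+14 · 3.179e+04 / (2 · 5e+11) J ≈ 1.267e+07 J = 12.67 MJ.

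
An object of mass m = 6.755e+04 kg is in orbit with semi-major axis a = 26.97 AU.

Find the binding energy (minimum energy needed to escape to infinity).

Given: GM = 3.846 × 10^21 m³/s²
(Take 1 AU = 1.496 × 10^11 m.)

Convert to SI: a = 26.97 AU = 4.03471e+12 m.
Total orbital energy is E = −GMm/(2a); binding energy is E_bind = −E = GMm/(2a).
E_bind = 3.846e+21 · 6.755e+04 / (2 · 4.03471e+12) J ≈ 3.22e+13 J = 32.2 TJ.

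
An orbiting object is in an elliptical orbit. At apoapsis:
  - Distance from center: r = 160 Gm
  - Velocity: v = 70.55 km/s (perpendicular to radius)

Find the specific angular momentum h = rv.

Convert to SI: r = 160 Gm = 1.6e+11 m; v = 70.55 km/s = 70550 m/s.
With v perpendicular to r, h = r · v.
h = 1.6e+11 · 70550 m²/s ≈ 1.129e+16 m²/s.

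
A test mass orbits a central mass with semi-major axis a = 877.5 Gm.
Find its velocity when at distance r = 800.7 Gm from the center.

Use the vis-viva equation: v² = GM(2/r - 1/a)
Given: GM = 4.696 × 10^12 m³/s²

Convert to SI: a = 877.5 Gm = 8.775e+11 m; r = 800.7 Gm = 8.007e+11 m.
Vis-viva: v = √(GM · (2/r − 1/a)).
2/r − 1/a = 2/8.007e+11 − 1/8.775e+11 = 1.35821e-12 m⁻¹.
v = √(4.696e+12 · 1.35821e-12) m/s ≈ 2.526 m/s = 2.526 m/s.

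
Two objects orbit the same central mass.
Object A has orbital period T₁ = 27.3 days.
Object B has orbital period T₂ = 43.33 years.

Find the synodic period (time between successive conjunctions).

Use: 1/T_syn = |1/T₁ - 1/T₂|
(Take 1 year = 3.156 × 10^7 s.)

Convert to SI: T₁ = 27.3 days = 2.35872e+06 s; T₂ = 43.33 years = 1.36749e+09 s.
T_syn = |T₁ · T₂ / (T₁ − T₂)|.
T_syn = |2.35872e+06 · 1.36749e+09 / (2.35872e+06 − 1.36749e+09)| s ≈ 2.363e+06 s = 27.35 days.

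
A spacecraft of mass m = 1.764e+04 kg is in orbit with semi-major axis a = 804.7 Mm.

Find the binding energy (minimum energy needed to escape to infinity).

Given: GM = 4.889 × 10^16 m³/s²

Convert to SI: a = 804.7 Mm = 8.047e+08 m.
Total orbital energy is E = −GMm/(2a); binding energy is E_bind = −E = GMm/(2a).
E_bind = 4.889e+16 · 1.764e+04 / (2 · 8.047e+08) J ≈ 5.359e+11 J = 535.9 GJ.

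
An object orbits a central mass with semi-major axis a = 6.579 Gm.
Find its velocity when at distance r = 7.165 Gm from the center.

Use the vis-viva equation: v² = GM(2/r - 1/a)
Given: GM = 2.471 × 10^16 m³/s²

Convert to SI: a = 6.579 Gm = 6.579e+09 m; r = 7.165 Gm = 7.165e+09 m.
Vis-viva: v = √(GM · (2/r − 1/a)).
2/r − 1/a = 2/7.165e+09 − 1/6.579e+09 = 1.27136e-10 m⁻¹.
v = √(2.471e+16 · 1.27136e-10) m/s ≈ 1772 m/s = 1.772 km/s.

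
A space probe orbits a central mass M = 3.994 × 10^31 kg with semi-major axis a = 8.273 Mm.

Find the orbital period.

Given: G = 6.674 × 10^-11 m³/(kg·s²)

Convert to SI: a = 8.273 Mm = 8.273e+06 m.
GM = G · M = 6.674e-11 · 3.994e+31 = 2.6656e+21 m³/s².
Kepler's third law: T = 2π √(a³ / GM).
Substituting a = 8.273e+06 m and GM = 2.6656e+21 m³/s²:
T = 2π √((8.273e+06)³ / 2.6656e+21) s
T ≈ 2.896 s = 2.896 seconds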